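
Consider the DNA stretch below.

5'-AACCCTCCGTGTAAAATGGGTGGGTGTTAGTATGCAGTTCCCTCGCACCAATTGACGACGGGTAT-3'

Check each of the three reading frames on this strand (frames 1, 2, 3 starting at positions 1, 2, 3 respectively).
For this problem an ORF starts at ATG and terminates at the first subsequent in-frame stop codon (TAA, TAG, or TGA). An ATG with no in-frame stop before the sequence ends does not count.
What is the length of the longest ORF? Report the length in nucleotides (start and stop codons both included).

Frame 1: AAC CCT CCG TGT AAA ATG GGT GGG TGT TAG TAT GCA GTT CCC TCG CAC CAA TTG ACG ACG GGT — ATG at 16, stop TAG at 28 → 15 nt.
Frame 2: ACC CTC CGT GTA AAA TGG GTG GGT GTT AGT ATG CAG TTC CCT CGC ACC AAT TGA CGA CGG GTA — ATG at 32, stop TGA at 53 → 24 nt.
Frame 3: CCC TCC GTG TAA AAT GGG TGG GTG TTA GTA TGC AGT TCC CTC GCA CCA ATT GAC GAC GGG TAT — no ATG→stop ORF.
Longest: frame 2, positions 32–55, 24 nt = 8 codons = 7 aa. → 24 nucleotides.

24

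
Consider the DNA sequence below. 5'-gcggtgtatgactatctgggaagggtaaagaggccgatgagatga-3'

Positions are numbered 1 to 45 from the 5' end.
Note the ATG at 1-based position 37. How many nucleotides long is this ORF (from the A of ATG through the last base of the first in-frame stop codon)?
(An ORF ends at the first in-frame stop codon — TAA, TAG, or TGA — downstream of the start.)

Codons from position 37: ATG (37–39), AGA (40–42), TGA (43–45).
TGA is the first in-frame stop; ORF spans 37–45, 9 nucleotides.

9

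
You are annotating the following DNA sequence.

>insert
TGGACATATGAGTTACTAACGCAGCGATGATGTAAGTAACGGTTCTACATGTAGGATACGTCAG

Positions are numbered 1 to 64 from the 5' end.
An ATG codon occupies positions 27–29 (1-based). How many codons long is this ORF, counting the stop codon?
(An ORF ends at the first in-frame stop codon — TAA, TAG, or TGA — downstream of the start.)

Codons from position 27: ATG (27–29), ATG (30–32), TAA (33–35).
TAA is the first in-frame stop; that's 3 codons including the stop.

3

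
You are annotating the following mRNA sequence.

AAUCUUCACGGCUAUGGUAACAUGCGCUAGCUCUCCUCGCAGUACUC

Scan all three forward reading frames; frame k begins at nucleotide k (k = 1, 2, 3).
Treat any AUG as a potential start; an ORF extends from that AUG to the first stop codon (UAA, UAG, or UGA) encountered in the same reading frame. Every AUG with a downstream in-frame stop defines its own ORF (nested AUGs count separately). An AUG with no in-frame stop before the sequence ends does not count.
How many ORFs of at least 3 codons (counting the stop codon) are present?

Frame 1: AAU CUU CAC GGC UAU GGU AAC AUG CGC UAG CUC UCC UCG CAG UAC — AUG at 22, stop UAG at 28 → 9 nt.
Frame 2: AUC UUC ACG GCU AUG GUA ACA UGC GCU AGC UCU CCU CGC AGU ACU — no AUG→stop ORF.
Frame 3: UCU UCA CGG CUA UGG UAA CAU GCG CUA GCU CUC CUC GCA GUA CUC — no AUG→stop ORF.
ORFs ≥ 3 codons: frame 1 22–30 (3 codons). Count = 1.

1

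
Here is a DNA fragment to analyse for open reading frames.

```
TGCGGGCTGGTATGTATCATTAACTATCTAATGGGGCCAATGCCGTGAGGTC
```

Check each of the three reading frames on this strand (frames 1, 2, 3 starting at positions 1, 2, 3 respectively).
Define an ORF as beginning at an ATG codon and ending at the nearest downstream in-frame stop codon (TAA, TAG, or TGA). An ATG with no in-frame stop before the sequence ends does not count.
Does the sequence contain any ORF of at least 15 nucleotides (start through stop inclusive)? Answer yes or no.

Frame 1: TGC GGG CTG GTA TGT ATC ATT AAC TAT CTA ATG GGG CCA ATG CCG TGA GGT — ATG at 31, stop TGA at 46 → 18 nt; ATG at 40, stop TGA at 46 → 9 nt.
Frame 2: GCG GGC TGG TAT GTA TCA TTA ACT ATC TAA TGG GGC CAA TGC CGT GAG GTC — no ATG→stop ORF.
Frame 3: CGG GCT GGT ATG TAT CAT TAA CTA TCT AAT GGG GCC AAT GCC GTG AGG — ATG at 12, stop TAA at 21 → 12 nt.
Frame 1 has an ORF of 18 nucleotides (positions 31–48) ≥ 15, so yes.

yes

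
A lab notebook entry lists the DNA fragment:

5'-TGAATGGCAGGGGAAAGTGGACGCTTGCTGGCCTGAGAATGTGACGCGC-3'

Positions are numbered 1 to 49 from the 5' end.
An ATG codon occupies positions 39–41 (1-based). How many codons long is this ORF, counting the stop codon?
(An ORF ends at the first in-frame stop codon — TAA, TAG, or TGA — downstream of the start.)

2

Codons from position 39: ATG (39–41), TGA (42–44).
TGA is the first in-frame stop; that's 2 codons including the stop.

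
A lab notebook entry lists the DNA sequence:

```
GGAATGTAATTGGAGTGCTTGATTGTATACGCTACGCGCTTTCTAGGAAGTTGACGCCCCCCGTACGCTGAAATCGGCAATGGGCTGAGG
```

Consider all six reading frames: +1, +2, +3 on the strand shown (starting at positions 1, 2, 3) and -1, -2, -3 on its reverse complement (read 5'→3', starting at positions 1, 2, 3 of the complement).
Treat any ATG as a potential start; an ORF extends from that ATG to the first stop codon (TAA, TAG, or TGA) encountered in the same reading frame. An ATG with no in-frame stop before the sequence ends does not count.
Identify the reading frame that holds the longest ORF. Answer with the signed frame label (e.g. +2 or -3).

Reverse complement (5'→3'): CCTCAGCCCATTGCCGATTTCAGCGTACGGGGGGCGTCAACTTCCTAGAAAGCGCGTAGCGTATACAATCAAGCACTCCAATTACATTCC
Frame +1: GGA ATG TAA TTG GAG TGC TTG ATT GTA TAC GCT ACG CGC TTT CTA GGA AGT TGA CGC CCC CCG TAC GCT GAA ATC GGC AAT GGG CTG AGG — ATG at 4, stop TAA at 7 → 6 nt.
Frame +2: GAA TGT AAT TGG AGT GCT TGA TTG TAT ACG CTA CGC GCT TTC TAG GAA GTT GAC GCC CCC CGT ACG CTG AAA TCG GCA ATG GGC TGA — ATG at 80, stop TGA at 86 → 9 nt.
Frame +3: AAT GTA ATT GGA GTG CTT GAT TGT ATA CGC TAC GCG CTT TCT AGG AAG TTG ACG CCC CCC GTA CGC TGA AAT CGG CAA TGG GCT GAG — no ATG→stop ORF.
Frame -1: CCT CAG CCC ATT GCC GAT TTC AGC GTA CGG GGG GCG TCA ACT TCC TAG AAA GCG CGT AGC GTA TAC AAT CAA GCA CTC CAA TTA CAT TCC — no ATG→stop ORF.
Frame -2: CTC AGC CCA TTG CCG ATT TCA GCG TAC GGG GGG CGT CAA CTT CCT AGA AAG CGC GTA GCG TAT ACA ATC AAG CAC TCC AAT TAC ATT — no ATG→stop ORF.
Frame -3: TCA GCC CAT TGC CGA TTT CAG CGT ACG GGG GGC GTC AAC TTC CTA GAA AGC GCG TAG CGT ATA CAA TCA AGC ACT CCA ATT ACA TTC — no ATG→stop ORF.
Longest ORF is 9 nt in frame +2 (positions 80–88).

+2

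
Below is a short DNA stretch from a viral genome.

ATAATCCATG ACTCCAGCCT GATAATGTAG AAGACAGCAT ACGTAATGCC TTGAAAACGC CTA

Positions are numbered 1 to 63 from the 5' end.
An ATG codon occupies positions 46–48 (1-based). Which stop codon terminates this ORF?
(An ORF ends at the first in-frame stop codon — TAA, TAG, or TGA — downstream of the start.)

TGA

Codons from position 46: ATG (46–48), CCT (49–51), TGA (52–54).
The first in-frame stop codon is TGA.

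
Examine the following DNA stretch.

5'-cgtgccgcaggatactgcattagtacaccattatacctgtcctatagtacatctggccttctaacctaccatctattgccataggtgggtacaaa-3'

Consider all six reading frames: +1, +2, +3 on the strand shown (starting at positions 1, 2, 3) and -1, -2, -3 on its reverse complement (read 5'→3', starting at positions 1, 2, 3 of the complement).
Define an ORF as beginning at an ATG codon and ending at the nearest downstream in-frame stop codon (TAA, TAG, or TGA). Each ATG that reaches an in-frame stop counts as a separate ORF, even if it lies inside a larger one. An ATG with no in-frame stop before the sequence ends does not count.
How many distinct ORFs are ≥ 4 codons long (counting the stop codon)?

Reverse complement (5'→3'): TTTGTACCCACCTATGGCAATAGATGGTAGGTTAGAAGGCCAGATGTACTATAGGACAGGTATAATGGTGTACTAATGCAGTATCCTGCGGCACG
Frame +1: CGT GCC GCA GGA TAC TGC ATT AGT ACA CCA TTA TAC CTG TCC TAT AGT ACA TCT GGC CTT CTA ACC TAC CAT CTA TTG CCA TAG GTG GGT ACA — no ATG→stop ORF.
Frame +2: GTG CCG CAG GAT ACT GCA TTA GTA CAC CAT TAT ACC TGT CCT ATA GTA CAT CTG GCC TTC TAA CCT ACC ATC TAT TGC CAT AGG TGG GTA CAA — no ATG→stop ORF.
Frame +3: TGC CGC AGG ATA CTG CAT TAG TAC ACC ATT ATA CCT GTC CTA TAG TAC ATC TGG CCT TCT AAC CTA CCA TCT ATT GCC ATA GGT GGG TAC AAA — no ATG→stop ORF.
Frame -1: TTT GTA CCC ACC TAT GGC AAT AGA TGG TAG GTT AGA AGG CCA GAT GTA CTA TAG GAC AGG TAT AAT GGT GTA CTA ATG CAG TAT CCT GCG GCA — no ATG→stop ORF.
Frame -2: TTG TAC CCA CCT ATG GCA ATA GAT GGT AGG TTA GAA GGC CAG ATG TAC TAT AGG ACA GGT ATA ATG GTG TAC TAA TGC AGT ATC CTG CGG CAC — ATG at 14, stop TAA at 74 → 63 nt; ATG at 44, stop TAA at 74 → 33 nt; ATG at 65, stop TAA at 74 → 12 nt.
Frame -3: TGT ACC CAC CTA TGG CAA TAG ATG GTA GGT TAG AAG GCC AGA TGT ACT ATA GGA CAG GTA TAA TGG TGT ACT AAT GCA GTA TCC TGC GGC ACG — ATG at 24, stop TAG at 33 → 12 nt.
ORFs ≥ 4 codons: frame -2 14–76 (21 codons), frame -2 44–76 (11 codons), frame -2 65–76 (4 codons), frame -3 24–35 (4 codons). Count = 4.

4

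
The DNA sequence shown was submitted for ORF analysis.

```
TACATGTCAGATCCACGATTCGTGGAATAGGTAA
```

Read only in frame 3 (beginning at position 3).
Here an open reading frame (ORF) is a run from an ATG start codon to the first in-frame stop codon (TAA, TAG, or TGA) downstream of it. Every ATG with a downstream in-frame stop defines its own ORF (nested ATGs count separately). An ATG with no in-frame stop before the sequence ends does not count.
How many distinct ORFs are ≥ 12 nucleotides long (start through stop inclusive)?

Frame 3: CAT GTC AGA TCC ACG ATT CGT GGA ATA GGT — no ATG→stop ORF.
No ORF reaches 12 nucleotides. Count = 0.

0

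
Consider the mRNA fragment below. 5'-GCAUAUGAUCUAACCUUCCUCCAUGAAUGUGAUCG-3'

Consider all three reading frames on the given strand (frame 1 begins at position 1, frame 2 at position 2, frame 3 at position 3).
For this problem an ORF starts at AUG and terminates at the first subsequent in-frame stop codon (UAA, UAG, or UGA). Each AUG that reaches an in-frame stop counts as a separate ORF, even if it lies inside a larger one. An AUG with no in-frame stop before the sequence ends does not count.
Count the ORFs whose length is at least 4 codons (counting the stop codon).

0

Frame 1: GCA UAU GAU CUA ACC UUC CUC CAU GAA UGU GAU — no AUG→stop ORF.
Frame 2: CAU AUG AUC UAA CCU UCC UCC AUG AAU GUG AUC — AUG at 5, stop UAA at 11 → 9 nt.
Frame 3: AUA UGA UCU AAC CUU CCU CCA UGA AUG UGA UCG — AUG at 27, stop UGA at 30 → 6 nt.
No ORF reaches 4 codons. Count = 0.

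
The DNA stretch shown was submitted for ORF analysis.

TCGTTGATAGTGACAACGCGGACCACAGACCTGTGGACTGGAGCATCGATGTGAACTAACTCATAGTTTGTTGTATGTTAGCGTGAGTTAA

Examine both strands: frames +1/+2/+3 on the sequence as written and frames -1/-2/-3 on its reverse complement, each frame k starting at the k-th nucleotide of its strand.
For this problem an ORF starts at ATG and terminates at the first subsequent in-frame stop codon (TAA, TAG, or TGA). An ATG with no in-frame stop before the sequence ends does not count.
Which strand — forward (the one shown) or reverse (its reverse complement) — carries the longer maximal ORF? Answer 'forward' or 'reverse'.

Reverse complement (5'→3'): TTAACTCACGCTAACATACAACAAACTATGAGTTAGTTCACATCGATGCTCCAGTCCACAGGTCTGTGGTCCGCGTTGTCACTATCAACGA
Frame +1: TCG TTG ATA GTG ACA ACG CGG ACC ACA GAC CTG TGG ACT GGA GCA TCG ATG TGA ACT AAC TCA TAG TTT GTT GTA TGT TAG CGT GAG TTA — ATG at 49, stop TGA at 52 → 6 nt.
Frame +2: CGT TGA TAG TGA CAA CGC GGA CCA CAG ACC TGT GGA CTG GAG CAT CGA TGT GAA CTA ACT CAT AGT TTG TTG TAT GTT AGC GTG AGT TAA — no ATG→stop ORF.
Frame +3: GTT GAT AGT GAC AAC GCG GAC CAC AGA CCT GTG GAC TGG AGC ATC GAT GTG AAC TAA CTC ATA GTT TGT TGT ATG TTA GCG TGA GTT — ATG at 75, stop TGA at 84 → 12 nt.
Frame -1: TTA ACT CAC GCT AAC ATA CAA CAA ACT ATG AGT TAG TTC ACA TCG ATG CTC CAG TCC ACA GGT CTG TGG TCC GCG TTG TCA CTA TCA ACG — ATG at 28, stop TAG at 34 → 9 nt.
Frame -2: TAA CTC ACG CTA ACA TAC AAC AAA CTA TGA GTT AGT TCA CAT CGA TGC TCC AGT CCA CAG GTC TGT GGT CCG CGT TGT CAC TAT CAA CGA — no ATG→stop ORF.
Frame -3: AAC TCA CGC TAA CAT ACA ACA AAC TAT GAG TTA GTT CAC ATC GAT GCT CCA GTC CAC AGG TCT GTG GTC CGC GTT GTC ACT ATC AAC — no ATG→stop ORF.
Forward-strand max 12 nt; reverse-strand max 9 nt. The forward strand has the longer ORF.

forward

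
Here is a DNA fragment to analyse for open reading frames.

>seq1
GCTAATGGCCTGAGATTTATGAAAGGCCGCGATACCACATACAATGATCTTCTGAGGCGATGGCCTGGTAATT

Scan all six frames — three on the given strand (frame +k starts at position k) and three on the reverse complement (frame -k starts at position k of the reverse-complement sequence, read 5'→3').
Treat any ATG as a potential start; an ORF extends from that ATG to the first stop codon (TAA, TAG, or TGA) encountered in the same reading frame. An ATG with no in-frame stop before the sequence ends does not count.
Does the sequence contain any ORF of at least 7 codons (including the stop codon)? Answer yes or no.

Reverse complement (5'→3'): AATTACCAGGCCATCGCCTCAGAAGATCATTGTATGTGGTATCGCGGCCTTTCATAAATCTCAGGCCATTAGC
Frame +1: GCT AAT GGC CTG AGA TTT ATG AAA GGC CGC GAT ACC ACA TAC AAT GAT CTT CTG AGG CGA TGG CCT GGT AAT — no ATG→stop ORF.
Frame +2: CTA ATG GCC TGA GAT TTA TGA AAG GCC GCG ATA CCA CAT ACA ATG ATC TTC TGA GGC GAT GGC CTG GTA ATT — ATG at 5, stop TGA at 11 → 9 nt; ATG at 44, stop TGA at 53 → 12 nt.
Frame +3: TAA TGG CCT GAG ATT TAT GAA AGG CCG CGA TAC CAC ATA CAA TGA TCT TCT GAG GCG ATG GCC TGG TAA — ATG at 60, stop TAA at 69 → 12 nt.
Frame -1: AAT TAC CAG GCC ATC GCC TCA GAA GAT CAT TGT ATG TGG TAT CGC GGC CTT TCA TAA ATC TCA GGC CAT TAG — ATG at 34, stop TAA at 55 → 24 nt.
Frame -2: ATT ACC AGG CCA TCG CCT CAG AAG ATC ATT GTA TGT GGT ATC GCG GCC TTT CAT AAA TCT CAG GCC ATT AGC — no ATG→stop ORF.
Frame -3: TTA CCA GGC CAT CGC CTC AGA AGA TCA TTG TAT GTG GTA TCG CGG CCT TTC ATA AAT CTC AGG CCA TTA — no ATG→stop ORF.
Frame -1 has an ORF of 8 codons (positions 34–57) ≥ 7, so yes.

yes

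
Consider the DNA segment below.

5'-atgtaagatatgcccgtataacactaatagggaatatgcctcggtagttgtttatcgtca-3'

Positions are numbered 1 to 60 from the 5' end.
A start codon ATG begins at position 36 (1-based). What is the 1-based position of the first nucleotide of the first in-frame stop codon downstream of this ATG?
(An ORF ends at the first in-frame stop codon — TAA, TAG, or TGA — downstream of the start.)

45

Codons from position 36: ATG (36–38), CCT (39–41), CGG (42–44), TAG (45–47).
TAG is a stop codon; it begins at position 45.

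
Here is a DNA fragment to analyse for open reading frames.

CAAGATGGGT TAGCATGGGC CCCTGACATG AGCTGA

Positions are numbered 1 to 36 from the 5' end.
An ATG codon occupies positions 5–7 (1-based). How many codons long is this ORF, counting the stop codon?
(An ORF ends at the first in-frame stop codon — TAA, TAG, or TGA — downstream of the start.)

3

Codons from position 5: ATG (5–7), GGT (8–10), TAG (11–13).
TAG is the first in-frame stop; that's 3 codons including the stop.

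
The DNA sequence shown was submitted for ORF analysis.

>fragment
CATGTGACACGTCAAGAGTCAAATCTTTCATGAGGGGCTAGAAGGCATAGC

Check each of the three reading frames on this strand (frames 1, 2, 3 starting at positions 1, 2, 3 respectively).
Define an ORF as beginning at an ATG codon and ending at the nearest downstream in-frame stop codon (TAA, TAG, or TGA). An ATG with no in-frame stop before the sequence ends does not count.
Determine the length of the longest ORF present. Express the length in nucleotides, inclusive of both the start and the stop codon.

Frame 1: CAT GTG ACA CGT CAA GAG TCA AAT CTT TCA TGA GGG GCT AGA AGG CAT AGC — no ATG→stop ORF.
Frame 2: ATG TGA CAC GTC AAG AGT CAA ATC TTT CAT GAG GGG CTA GAA GGC ATA — ATG at 2, stop TGA at 5 → 6 nt.
Frame 3: TGT GAC ACG TCA AGA GTC AAA TCT TTC ATG AGG GGC TAG AAG GCA TAG — ATG at 30, stop TAG at 39 → 12 nt.
Longest: frame 3, positions 30–41, 12 nt = 4 codons = 3 aa. → 12 nucleotides.

12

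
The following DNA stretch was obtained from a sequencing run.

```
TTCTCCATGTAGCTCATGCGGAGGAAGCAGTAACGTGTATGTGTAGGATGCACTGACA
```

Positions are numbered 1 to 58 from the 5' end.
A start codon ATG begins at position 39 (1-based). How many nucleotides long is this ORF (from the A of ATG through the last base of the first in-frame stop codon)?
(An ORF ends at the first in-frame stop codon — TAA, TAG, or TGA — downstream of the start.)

18

Codons from position 39: ATG (39–41), TGT (42–44), AGG (45–47), ATG (48–50), CAC (51–53), TGA (54–56).
TGA is the first in-frame stop; ORF spans 39–56, 18 nucleotides.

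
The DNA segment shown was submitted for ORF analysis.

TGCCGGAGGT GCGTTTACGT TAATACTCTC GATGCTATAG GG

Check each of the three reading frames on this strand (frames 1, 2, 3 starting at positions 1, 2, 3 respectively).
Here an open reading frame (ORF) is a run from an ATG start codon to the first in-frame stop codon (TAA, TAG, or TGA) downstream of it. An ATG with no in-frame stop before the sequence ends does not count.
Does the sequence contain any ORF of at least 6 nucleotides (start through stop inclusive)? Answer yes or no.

Frame 1: TGC CGG AGG TGC GTT TAC GTT AAT ACT CTC GAT GCT ATA GGG — no ATG→stop ORF.
Frame 2: GCC GGA GGT GCG TTT ACG TTA ATA CTC TCG ATG CTA TAG — ATG at 32, stop TAG at 38 → 9 nt.
Frame 3: CCG GAG GTG CGT TTA CGT TAA TAC TCT CGA TGC TAT AGG — no ATG→stop ORF.
Frame 2 has an ORF of 9 nucleotides (positions 32–40) ≥ 6, so yes.

yes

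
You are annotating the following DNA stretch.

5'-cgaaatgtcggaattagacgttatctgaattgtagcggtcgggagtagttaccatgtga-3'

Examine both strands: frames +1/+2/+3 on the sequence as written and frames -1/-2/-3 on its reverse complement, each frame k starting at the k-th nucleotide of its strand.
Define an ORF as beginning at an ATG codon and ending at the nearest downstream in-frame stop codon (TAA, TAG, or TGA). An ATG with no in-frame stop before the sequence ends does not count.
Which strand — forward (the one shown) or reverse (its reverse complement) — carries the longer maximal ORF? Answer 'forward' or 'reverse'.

reverse

Reverse complement (5'→3'): TCACATGGTAACTACTCCCGACCGCTACAATTCAGATAACGTCTAATTCCGACATTTCG
Frame +1: CGA AAT GTC GGA ATT AGA CGT TAT CTG AAT TGT AGC GGT CGG GAG TAG TTA CCA TGT — no ATG→stop ORF.
Frame +2: GAA ATG TCG GAA TTA GAC GTT ATC TGA ATT GTA GCG GTC GGG AGT AGT TAC CAT GTG — ATG at 5, stop TGA at 26 → 24 nt.
Frame +3: AAA TGT CGG AAT TAG ACG TTA TCT GAA TTG TAG CGG TCG GGA GTA GTT ACC ATG TGA — ATG at 54, stop TGA at 57 → 6 nt.
Frame -1: TCA CAT GGT AAC TAC TCC CGA CCG CTA CAA TTC AGA TAA CGT CTA ATT CCG ACA TTT — no ATG→stop ORF.
Frame -2: CAC ATG GTA ACT ACT CCC GAC CGC TAC AAT TCA GAT AAC GTC TAA TTC CGA CAT TTC — ATG at 5, stop TAA at 44 → 42 nt.
Frame -3: ACA TGG TAA CTA CTC CCG ACC GCT ACA ATT CAG ATA ACG TCT AAT TCC GAC ATT TCG — no ATG→stop ORF.
Forward-strand max 24 nt; reverse-strand max 42 nt. The reverse strand has the longer ORF.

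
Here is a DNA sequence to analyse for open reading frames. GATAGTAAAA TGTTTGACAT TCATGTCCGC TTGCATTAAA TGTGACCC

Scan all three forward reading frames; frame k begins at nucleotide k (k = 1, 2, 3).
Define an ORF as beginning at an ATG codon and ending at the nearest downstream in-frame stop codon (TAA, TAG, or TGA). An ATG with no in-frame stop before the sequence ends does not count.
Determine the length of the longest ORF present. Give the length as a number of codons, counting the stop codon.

Frame 1: GAT AGT AAA ATG TTT GAC ATT CAT GTC CGC TTG CAT TAA ATG TGA CCC — ATG at 10, stop TAA at 37 → 30 nt; ATG at 40, stop TGA at 43 → 6 nt.
Frame 2: ATA GTA AAA TGT TTG ACA TTC ATG TCC GCT TGC ATT AAA TGT GAC — no ATG→stop ORF.
Frame 3: TAG TAA AAT GTT TGA CAT TCA TGT CCG CTT GCA TTA AAT GTG ACC — no ATG→stop ORF.
Longest: frame 1, positions 10–39, 30 nt = 10 codons = 9 aa. → 10 codons.

10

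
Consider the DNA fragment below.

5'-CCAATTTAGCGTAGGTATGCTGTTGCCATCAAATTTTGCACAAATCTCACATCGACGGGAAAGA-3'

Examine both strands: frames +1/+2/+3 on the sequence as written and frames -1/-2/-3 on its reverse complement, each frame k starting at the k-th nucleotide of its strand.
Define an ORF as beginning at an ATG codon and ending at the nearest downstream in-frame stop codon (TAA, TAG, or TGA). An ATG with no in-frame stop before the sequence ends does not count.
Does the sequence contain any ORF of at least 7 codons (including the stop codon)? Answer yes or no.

yes

Reverse complement (5'→3'): TCTTTCCCGTCGATGTGAGATTTGTGCAAAATTTGATGGCAACAGCATACCTACGCTAAATTGG
Frame +1: CCA ATT TAG CGT AGG TAT GCT GTT GCC ATC AAA TTT TGC ACA AAT CTC ACA TCG ACG GGA AAG — no ATG→stop ORF.
Frame +2: CAA TTT AGC GTA GGT ATG CTG TTG CCA TCA AAT TTT GCA CAA ATC TCA CAT CGA CGG GAA AGA — no ATG→stop ORF.
Frame +3: AAT TTA GCG TAG GTA TGC TGT TGC CAT CAA ATT TTG CAC AAA TCT CAC ATC GAC GGG AAA — no ATG→stop ORF.
Frame -1: TCT TTC CCG TCG ATG TGA GAT TTG TGC AAA ATT TGA TGG CAA CAG CAT ACC TAC GCT AAA TTG — ATG at 13, stop TGA at 16 → 6 nt.
Frame -2: CTT TCC CGT CGA TGT GAG ATT TGT GCA AAA TTT GAT GGC AAC AGC ATA CCT ACG CTA AAT TGG — no ATG→stop ORF.
Frame -3: TTT CCC GTC GAT GTG AGA TTT GTG CAA AAT TTG ATG GCA ACA GCA TAC CTA CGC TAA ATT — ATG at 36, stop TAA at 57 → 24 nt.
Frame -3 has an ORF of 8 codons (positions 36–59) ≥ 7, so yes.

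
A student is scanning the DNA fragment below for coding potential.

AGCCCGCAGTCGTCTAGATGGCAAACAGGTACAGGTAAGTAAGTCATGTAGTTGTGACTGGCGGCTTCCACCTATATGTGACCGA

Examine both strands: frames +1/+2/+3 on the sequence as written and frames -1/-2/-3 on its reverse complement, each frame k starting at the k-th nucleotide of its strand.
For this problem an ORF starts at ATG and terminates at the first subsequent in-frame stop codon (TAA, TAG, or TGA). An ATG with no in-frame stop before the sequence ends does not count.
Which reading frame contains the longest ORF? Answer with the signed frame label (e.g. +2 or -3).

Reverse complement (5'→3'): TCGGTCACATATAGGTGGAAGCCGCCAGTCACAACTACATGACTTACTTACCTGTACCTGTTTGCCATCTAGACGACTGCGGGCT
Frame +1: AGC CCG CAG TCG TCT AGA TGG CAA ACA GGT ACA GGT AAG TAA GTC ATG TAG TTG TGA CTG GCG GCT TCC ACC TAT ATG TGA CCG — ATG at 46, stop TAG at 49 → 6 nt; ATG at 76, stop TGA at 79 → 6 nt.
Frame +2: GCC CGC AGT CGT CTA GAT GGC AAA CAG GTA CAG GTA AGT AAG TCA TGT AGT TGT GAC TGG CGG CTT CCA CCT ATA TGT GAC CGA — no ATG→stop ORF.
Frame +3: CCC GCA GTC GTC TAG ATG GCA AAC AGG TAC AGG TAA GTA AGT CAT GTA GTT GTG ACT GGC GGC TTC CAC CTA TAT GTG ACC — ATG at 18, stop TAA at 36 → 21 nt.
Frame -1: TCG GTC ACA TAT AGG TGG AAG CCG CCA GTC ACA ACT ACA TGA CTT ACT TAC CTG TAC CTG TTT GCC ATC TAG ACG ACT GCG GGC — no ATG→stop ORF.
Frame -2: CGG TCA CAT ATA GGT GGA AGC CGC CAG TCA CAA CTA CAT GAC TTA CTT ACC TGT ACC TGT TTG CCA TCT AGA CGA CTG CGG GCT — no ATG→stop ORF.
Frame -3: GGT CAC ATA TAG GTG GAA GCC GCC AGT CAC AAC TAC ATG ACT TAC TTA CCT GTA CCT GTT TGC CAT CTA GAC GAC TGC GGG — no ATG→stop ORF.
Longest ORF is 21 nt in frame +3 (positions 18–38).

+3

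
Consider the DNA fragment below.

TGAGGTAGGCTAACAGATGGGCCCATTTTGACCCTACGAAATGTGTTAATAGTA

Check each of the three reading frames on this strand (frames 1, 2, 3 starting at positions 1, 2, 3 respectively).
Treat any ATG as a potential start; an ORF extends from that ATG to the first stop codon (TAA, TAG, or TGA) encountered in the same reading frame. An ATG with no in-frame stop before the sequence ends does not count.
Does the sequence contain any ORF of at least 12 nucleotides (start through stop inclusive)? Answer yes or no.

Frame 1: TGA GGT AGG CTA ACA GAT GGG CCC ATT TTG ACC CTA CGA AAT GTG TTA ATA GTA — no ATG→stop ORF.
Frame 2: GAG GTA GGC TAA CAG ATG GGC CCA TTT TGA CCC TAC GAA ATG TGT TAA TAG — ATG at 17, stop TGA at 29 → 15 nt; ATG at 41, stop TAA at 47 → 9 nt.
Frame 3: AGG TAG GCT AAC AGA TGG GCC CAT TTT GAC CCT ACG AAA TGT GTT AAT AGT — no ATG→stop ORF.
Frame 2 has an ORF of 15 nucleotides (positions 17–31) ≥ 12, so yes.

yes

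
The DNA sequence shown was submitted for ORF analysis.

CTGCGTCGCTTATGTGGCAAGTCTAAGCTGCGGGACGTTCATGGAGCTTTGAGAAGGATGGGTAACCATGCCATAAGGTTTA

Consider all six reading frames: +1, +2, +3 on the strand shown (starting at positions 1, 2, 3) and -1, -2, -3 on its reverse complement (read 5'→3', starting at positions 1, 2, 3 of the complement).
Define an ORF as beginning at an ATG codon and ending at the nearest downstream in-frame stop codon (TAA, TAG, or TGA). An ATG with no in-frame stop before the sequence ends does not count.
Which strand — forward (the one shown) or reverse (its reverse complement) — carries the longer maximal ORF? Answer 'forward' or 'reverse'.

reverse

Reverse complement (5'→3'): TAAACCTTATGGCATGGTTACCCATCCTTCTCAAAGCTCCATGAACGTCCCGCAGCTTAGACTTGCCACATAAGCGACGCAG
Frame +1: CTG CGT CGC TTA TGT GGC AAG TCT AAG CTG CGG GAC GTT CAT GGA GCT TTG AGA AGG ATG GGT AAC CAT GCC ATA AGG TTT — no ATG→stop ORF.
Frame +2: TGC GTC GCT TAT GTG GCA AGT CTA AGC TGC GGG ACG TTC ATG GAG CTT TGA GAA GGA TGG GTA ACC ATG CCA TAA GGT TTA — ATG at 41, stop TGA at 50 → 12 nt; ATG at 68, stop TAA at 74 → 9 nt.
Frame +3: GCG TCG CTT ATG TGG CAA GTC TAA GCT GCG GGA CGT TCA TGG AGC TTT GAG AAG GAT GGG TAA CCA TGC CAT AAG GTT — ATG at 12, stop TAA at 24 → 15 nt.
Frame -1: TAA ACC TTA TGG CAT GGT TAC CCA TCC TTC TCA AAG CTC CAT GAA CGT CCC GCA GCT TAG ACT TGC CAC ATA AGC GAC GCA — no ATG→stop ORF.
Frame -2: AAA CCT TAT GGC ATG GTT ACC CAT CCT TCT CAA AGC TCC ATG AAC GTC CCG CAG CTT AGA CTT GCC ACA TAA GCG ACG CAG — ATG at 14, stop TAA at 71 → 60 nt; ATG at 41, stop TAA at 71 → 33 nt.
Frame -3: AAC CTT ATG GCA TGG TTA CCC ATC CTT CTC AAA GCT CCA TGA ACG TCC CGC AGC TTA GAC TTG CCA CAT AAG CGA CGC — ATG at 9, stop TGA at 42 → 36 nt.
Forward-strand max 15 nt; reverse-strand max 60 nt. The reverse strand has the longer ORF.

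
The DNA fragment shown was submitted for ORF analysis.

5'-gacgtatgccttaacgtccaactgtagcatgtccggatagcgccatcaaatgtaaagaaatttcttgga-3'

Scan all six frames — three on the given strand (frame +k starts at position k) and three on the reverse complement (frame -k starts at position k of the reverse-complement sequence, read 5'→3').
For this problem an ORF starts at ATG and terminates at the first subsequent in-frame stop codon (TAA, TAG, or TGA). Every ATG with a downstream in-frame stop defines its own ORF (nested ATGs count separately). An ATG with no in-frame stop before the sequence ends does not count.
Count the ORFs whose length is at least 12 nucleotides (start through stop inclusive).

2

Reverse complement (5'→3'): TCCAAGAAATTTCTTTACATTTGATGGCGCTATCCGGACATGCTACAGTTGGACGTTAAGGCATACGTC
Frame +1: GAC GTA TGC CTT AAC GTC CAA CTG TAG CAT GTC CGG ATA GCG CCA TCA AAT GTA AAG AAA TTT CTT GGA — no ATG→stop ORF.
Frame +2: ACG TAT GCC TTA ACG TCC AAC TGT AGC ATG TCC GGA TAG CGC CAT CAA ATG TAA AGA AAT TTC TTG — ATG at 29, stop TAG at 38 → 12 nt; ATG at 50, stop TAA at 53 → 6 nt.
Frame +3: CGT ATG CCT TAA CGT CCA ACT GTA GCA TGT CCG GAT AGC GCC ATC AAA TGT AAA GAA ATT TCT TGG — ATG at 6, stop TAA at 12 → 9 nt.
Frame -1: TCC AAG AAA TTT CTT TAC ATT TGA TGG CGC TAT CCG GAC ATG CTA CAG TTG GAC GTT AAG GCA TAC GTC — no ATG→stop ORF.
Frame -2: CCA AGA AAT TTC TTT ACA TTT GAT GGC GCT ATC CGG ACA TGC TAC AGT TGG ACG TTA AGG CAT ACG — no ATG→stop ORF.
Frame -3: CAA GAA ATT TCT TTA CAT TTG ATG GCG CTA TCC GGA CAT GCT ACA GTT GGA CGT TAA GGC ATA CGT — ATG at 24, stop TAA at 57 → 36 nt.
ORFs ≥ 12 nucleotides: frame +2 29–40 (12 nucleotides), frame -3 24–59 (36 nucleotides). Count = 2.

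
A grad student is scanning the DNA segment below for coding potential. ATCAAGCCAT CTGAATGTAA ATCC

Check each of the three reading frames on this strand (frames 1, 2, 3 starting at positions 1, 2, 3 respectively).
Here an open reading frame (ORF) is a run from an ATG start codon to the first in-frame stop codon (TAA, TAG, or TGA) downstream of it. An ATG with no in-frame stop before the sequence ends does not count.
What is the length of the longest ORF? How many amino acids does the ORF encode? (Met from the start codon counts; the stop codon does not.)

1

Frame 1: ATC AAG CCA TCT GAA TGT AAA TCC — no ATG→stop ORF.
Frame 2: TCA AGC CAT CTG AAT GTA AAT — no ATG→stop ORF.
Frame 3: CAA GCC ATC TGA ATG TAA ATC — ATG at 15, stop TAA at 18 → 6 nt.
Longest: frame 3, positions 15–20, 6 nt = 2 codons = 1 aa. → 1 amino acids.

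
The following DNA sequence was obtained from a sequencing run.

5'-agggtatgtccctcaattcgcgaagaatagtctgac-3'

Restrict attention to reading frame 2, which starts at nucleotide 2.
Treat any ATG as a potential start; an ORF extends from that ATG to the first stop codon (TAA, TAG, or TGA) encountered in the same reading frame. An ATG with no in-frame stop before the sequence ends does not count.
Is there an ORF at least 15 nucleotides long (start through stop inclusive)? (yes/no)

no

Frame 2: GGG TAT GTC CCT CAA TTC GCG AAG AAT AGT CTG — no ATG→stop ORF.
Largest ORF found is 0 nucleotides < 15, so no.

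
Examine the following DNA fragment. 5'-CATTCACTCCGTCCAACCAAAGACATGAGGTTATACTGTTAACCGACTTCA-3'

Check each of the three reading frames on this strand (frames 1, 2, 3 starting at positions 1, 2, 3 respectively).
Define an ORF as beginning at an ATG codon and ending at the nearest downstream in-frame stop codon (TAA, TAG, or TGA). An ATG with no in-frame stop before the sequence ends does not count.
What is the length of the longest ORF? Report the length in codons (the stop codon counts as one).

6

Frame 1: CAT TCA CTC CGT CCA ACC AAA GAC ATG AGG TTA TAC TGT TAA CCG ACT TCA — ATG at 25, stop TAA at 40 → 18 nt.
Frame 2: ATT CAC TCC GTC CAA CCA AAG ACA TGA GGT TAT ACT GTT AAC CGA CTT — no ATG→stop ORF.
Frame 3: TTC ACT CCG TCC AAC CAA AGA CAT GAG GTT ATA CTG TTA ACC GAC TTC — no ATG→stop ORF.
Longest: frame 1, positions 25–42, 18 nt = 6 codons = 5 aa. → 6 codons.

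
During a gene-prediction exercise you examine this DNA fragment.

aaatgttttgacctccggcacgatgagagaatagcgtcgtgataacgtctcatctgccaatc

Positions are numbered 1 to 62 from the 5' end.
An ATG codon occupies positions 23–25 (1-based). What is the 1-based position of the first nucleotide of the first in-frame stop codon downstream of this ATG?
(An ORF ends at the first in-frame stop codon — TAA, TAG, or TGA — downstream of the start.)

Codons from position 23: ATG (23–25), AGA (26–28), GAA (29–31), TAG (32–34).
TAG is a stop codon; it begins at position 32.

32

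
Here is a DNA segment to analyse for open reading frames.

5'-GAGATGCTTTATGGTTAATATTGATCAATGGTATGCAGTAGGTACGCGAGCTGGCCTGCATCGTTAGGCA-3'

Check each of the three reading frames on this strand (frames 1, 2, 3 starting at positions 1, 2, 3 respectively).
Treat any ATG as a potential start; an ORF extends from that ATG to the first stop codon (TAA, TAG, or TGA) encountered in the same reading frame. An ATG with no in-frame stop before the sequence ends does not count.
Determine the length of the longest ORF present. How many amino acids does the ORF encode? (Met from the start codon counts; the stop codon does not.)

Frame 1: GAG ATG CTT TAT GGT TAA TAT TGA TCA ATG GTA TGC AGT AGG TAC GCG AGC TGG CCT GCA TCG TTA GGC — ATG at 4, stop TAA at 16 → 15 nt.
Frame 2: AGA TGC TTT ATG GTT AAT ATT GAT CAA TGG TAT GCA GTA GGT ACG CGA GCT GGC CTG CAT CGT TAG GCA — ATG at 11, stop TAG at 65 → 57 nt.
Frame 3: GAT GCT TTA TGG TTA ATA TTG ATC AAT GGT ATG CAG TAG GTA CGC GAG CTG GCC TGC ATC GTT AGG — ATG at 33, stop TAG at 39 → 9 nt.
Longest: frame 2, positions 11–67, 57 nt = 19 codons = 18 aa. → 18 amino acids.

18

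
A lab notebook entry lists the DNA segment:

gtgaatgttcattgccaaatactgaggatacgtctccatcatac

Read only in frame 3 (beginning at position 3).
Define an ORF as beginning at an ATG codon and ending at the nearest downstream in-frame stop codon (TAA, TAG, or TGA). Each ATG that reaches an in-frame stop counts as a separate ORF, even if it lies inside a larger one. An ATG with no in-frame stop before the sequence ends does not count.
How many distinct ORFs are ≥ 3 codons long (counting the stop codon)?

0

Frame 3: GAA TGT TCA TTG CCA AAT ACT GAG GAT ACG TCT CCA TCA TAC — no ATG→stop ORF.
No ORF reaches 3 codons. Count = 0.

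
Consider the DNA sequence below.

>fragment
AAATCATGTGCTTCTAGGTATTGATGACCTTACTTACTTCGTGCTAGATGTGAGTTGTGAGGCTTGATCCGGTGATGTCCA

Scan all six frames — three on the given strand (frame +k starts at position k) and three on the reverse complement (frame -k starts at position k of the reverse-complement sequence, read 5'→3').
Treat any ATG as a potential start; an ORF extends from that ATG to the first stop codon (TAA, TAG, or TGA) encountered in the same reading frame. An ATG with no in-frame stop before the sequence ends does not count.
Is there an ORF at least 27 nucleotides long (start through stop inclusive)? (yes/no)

no

Reverse complement (5'→3'): TGGACATCACCGGATCAAGCCTCACAACTCACATCTAGCACGAAGTAAGTAAGGTCATCAATACCTAGAAGCACATGATTT
Frame +1: AAA TCA TGT GCT TCT AGG TAT TGA TGA CCT TAC TTA CTT CGT GCT AGA TGT GAG TTG TGA GGC TTG ATC CGG TGA TGT CCA — no ATG→stop ORF.
Frame +2: AAT CAT GTG CTT CTA GGT ATT GAT GAC CTT ACT TAC TTC GTG CTA GAT GTG AGT TGT GAG GCT TGA TCC GGT GAT GTC — no ATG→stop ORF.
Frame +3: ATC ATG TGC TTC TAG GTA TTG ATG ACC TTA CTT ACT TCG TGC TAG ATG TGA GTT GTG AGG CTT GAT CCG GTG ATG TCC — ATG at 6, stop TAG at 15 → 12 nt; ATG at 24, stop TAG at 45 → 24 nt; ATG at 48, stop TGA at 51 → 6 nt.
Frame -1: TGG ACA TCA CCG GAT CAA GCC TCA CAA CTC ACA TCT AGC ACG AAG TAA GTA AGG TCA TCA ATA CCT AGA AGC ACA TGA TTT — no ATG→stop ORF.
Frame -2: GGA CAT CAC CGG ATC AAG CCT CAC AAC TCA CAT CTA GCA CGA AGT AAG TAA GGT CAT CAA TAC CTA GAA GCA CAT GAT — no ATG→stop ORF.
Frame -3: GAC ATC ACC GGA TCA AGC CTC ACA ACT CAC ATC TAG CAC GAA GTA AGT AAG GTC ATC AAT ACC TAG AAG CAC ATG ATT — no ATG→stop ORF.
Largest ORF found is 24 nucleotides < 27, so no.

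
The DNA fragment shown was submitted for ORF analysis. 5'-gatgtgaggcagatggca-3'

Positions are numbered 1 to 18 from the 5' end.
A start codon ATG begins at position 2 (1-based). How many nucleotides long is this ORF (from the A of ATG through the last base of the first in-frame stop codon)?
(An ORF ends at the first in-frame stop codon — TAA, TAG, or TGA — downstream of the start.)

6

Codons from position 2: ATG (2–4), TGA (5–7).
TGA is the first in-frame stop; ORF spans 2–7, 6 nucleotides.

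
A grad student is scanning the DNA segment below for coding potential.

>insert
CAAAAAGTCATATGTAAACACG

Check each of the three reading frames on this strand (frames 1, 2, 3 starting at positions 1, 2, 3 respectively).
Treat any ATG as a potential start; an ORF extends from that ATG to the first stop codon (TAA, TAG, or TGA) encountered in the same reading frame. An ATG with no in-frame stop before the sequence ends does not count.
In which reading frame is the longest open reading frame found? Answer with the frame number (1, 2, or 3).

Frame 1: CAA AAA GTC ATA TGT AAA CAC — no ATG→stop ORF.
Frame 2: AAA AAG TCA TAT GTA AAC ACG — no ATG→stop ORF.
Frame 3: AAA AGT CAT ATG TAA ACA — ATG at 12, stop TAA at 15 → 6 nt.
Longest ORF is 6 nt in frame 3 (positions 12–17).

3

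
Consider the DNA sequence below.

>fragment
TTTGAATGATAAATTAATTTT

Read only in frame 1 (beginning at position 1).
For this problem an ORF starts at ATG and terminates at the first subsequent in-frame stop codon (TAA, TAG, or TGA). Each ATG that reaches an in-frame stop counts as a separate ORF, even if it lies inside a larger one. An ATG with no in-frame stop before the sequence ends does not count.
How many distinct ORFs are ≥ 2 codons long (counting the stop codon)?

Frame 1: TTT GAA TGA TAA ATT AAT TTT — no ATG→stop ORF.
No ORF reaches 2 codons. Count = 0.

0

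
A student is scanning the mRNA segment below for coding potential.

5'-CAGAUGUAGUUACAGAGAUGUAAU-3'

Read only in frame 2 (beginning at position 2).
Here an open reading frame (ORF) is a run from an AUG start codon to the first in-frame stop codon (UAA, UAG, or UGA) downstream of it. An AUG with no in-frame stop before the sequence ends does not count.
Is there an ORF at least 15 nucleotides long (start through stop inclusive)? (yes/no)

no

Frame 2: AGA UGU AGU UAC AGA GAU GUA — no AUG→stop ORF.
Largest ORF found is 0 nucleotides < 15, so no.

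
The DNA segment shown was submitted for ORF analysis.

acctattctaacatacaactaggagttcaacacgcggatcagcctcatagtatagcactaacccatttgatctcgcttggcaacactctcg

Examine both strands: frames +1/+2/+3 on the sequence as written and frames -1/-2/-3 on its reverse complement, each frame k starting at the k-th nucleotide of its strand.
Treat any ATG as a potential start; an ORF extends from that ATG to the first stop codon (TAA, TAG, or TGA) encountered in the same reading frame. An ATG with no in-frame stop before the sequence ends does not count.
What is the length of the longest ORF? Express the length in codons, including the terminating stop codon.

10

Reverse complement (5'→3'): CGAGAGTGTTGCCAAGCGAGATCAAATGGGTTAGTGCTATACTATGAGGCTGATCCGCGTGTTGAACTCCTAGTTGTATGTTAGAATAGGT
Frame +1: ACC TAT TCT AAC ATA CAA CTA GGA GTT CAA CAC GCG GAT CAG CCT CAT AGT ATA GCA CTA ACC CAT TTG ATC TCG CTT GGC AAC ACT CTC — no ATG→stop ORF.
Frame +2: CCT ATT CTA ACA TAC AAC TAG GAG TTC AAC ACG CGG ATC AGC CTC ATA GTA TAG CAC TAA CCC ATT TGA TCT CGC TTG GCA ACA CTC TCG — no ATG→stop ORF.
Frame +3: CTA TTC TAA CAT ACA ACT AGG AGT TCA ACA CGC GGA TCA GCC TCA TAG TAT AGC ACT AAC CCA TTT GAT CTC GCT TGG CAA CAC TCT — no ATG→stop ORF.
Frame -1: CGA GAG TGT TGC CAA GCG AGA TCA AAT GGG TTA GTG CTA TAC TAT GAG GCT GAT CCG CGT GTT GAA CTC CTA GTT GTA TGT TAG AAT AGG — no ATG→stop ORF.
Frame -2: GAG AGT GTT GCC AAG CGA GAT CAA ATG GGT TAG TGC TAT ACT ATG AGG CTG ATC CGC GTG TTG AAC TCC TAG TTG TAT GTT AGA ATA GGT — ATG at 26, stop TAG at 32 → 9 nt; ATG at 44, stop TAG at 71 → 30 nt.
Frame -3: AGA GTG TTG CCA AGC GAG ATC AAA TGG GTT AGT GCT ATA CTA TGA GGC TGA TCC GCG TGT TGA ACT CCT AGT TGT ATG TTA GAA TAG — ATG at 78, stop TAG at 87 → 12 nt.
Longest: frame -2, positions 44–73, 30 nt = 10 codons = 9 aa. → 10 codons.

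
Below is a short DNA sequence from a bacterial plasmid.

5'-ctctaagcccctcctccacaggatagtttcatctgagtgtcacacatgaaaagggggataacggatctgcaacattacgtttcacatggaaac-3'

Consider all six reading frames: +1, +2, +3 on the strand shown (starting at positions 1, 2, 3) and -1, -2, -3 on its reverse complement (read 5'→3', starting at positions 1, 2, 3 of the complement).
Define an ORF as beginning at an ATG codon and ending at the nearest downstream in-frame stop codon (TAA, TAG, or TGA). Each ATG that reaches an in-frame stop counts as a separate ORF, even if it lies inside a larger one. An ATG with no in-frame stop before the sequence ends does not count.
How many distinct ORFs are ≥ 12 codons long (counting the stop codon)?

2

Reverse complement (5'→3'): GTTTCCATGTGAAACGTAATGTTGCAGATCCGTTATCCCCCTTTTCATGTGTGACACTCAGATGAAACTATCCTGTGGAGGAGGGGCTTAGAG
Frame +1: CTC TAA GCC CCT CCT CCA CAG GAT AGT TTC ATC TGA GTG TCA CAC ATG AAA AGG GGG ATA ACG GAT CTG CAA CAT TAC GTT TCA CAT GGA AAC — no ATG→stop ORF.
Frame +2: TCT AAG CCC CTC CTC CAC AGG ATA GTT TCA TCT GAG TGT CAC ACA TGA AAA GGG GGA TAA CGG ATC TGC AAC ATT ACG TTT CAC ATG GAA — no ATG→stop ORF.
Frame +3: CTA AGC CCC TCC TCC ACA GGA TAG TTT CAT CTG AGT GTC ACA CAT GAA AAG GGG GAT AAC GGA TCT GCA ACA TTA CGT TTC ACA TGG AAA — no ATG→stop ORF.
Frame -1: GTT TCC ATG TGA AAC GTA ATG TTG CAG ATC CGT TAT CCC CCT TTT CAT GTG TGA CAC TCA GAT GAA ACT ATC CTG TGG AGG AGG GGC TTA GAG — ATG at 7, stop TGA at 10 → 6 nt; ATG at 19, stop TGA at 52 → 36 nt.
Frame -2: TTT CCA TGT GAA ACG TAA TGT TGC AGA TCC GTT ATC CCC CTT TTC ATG TGT GAC ACT CAG ATG AAA CTA TCC TGT GGA GGA GGG GCT TAG — ATG at 47, stop TAG at 89 → 45 nt; ATG at 62, stop TAG at 89 → 30 nt.
Frame -3: TTC CAT GTG AAA CGT AAT GTT GCA GAT CCG TTA TCC CCC TTT TCA TGT GTG ACA CTC AGA TGA AAC TAT CCT GTG GAG GAG GGG CTT AGA — no ATG→stop ORF.
ORFs ≥ 12 codons: frame -1 19–54 (12 codons), frame -2 47–91 (15 codons). Count = 2.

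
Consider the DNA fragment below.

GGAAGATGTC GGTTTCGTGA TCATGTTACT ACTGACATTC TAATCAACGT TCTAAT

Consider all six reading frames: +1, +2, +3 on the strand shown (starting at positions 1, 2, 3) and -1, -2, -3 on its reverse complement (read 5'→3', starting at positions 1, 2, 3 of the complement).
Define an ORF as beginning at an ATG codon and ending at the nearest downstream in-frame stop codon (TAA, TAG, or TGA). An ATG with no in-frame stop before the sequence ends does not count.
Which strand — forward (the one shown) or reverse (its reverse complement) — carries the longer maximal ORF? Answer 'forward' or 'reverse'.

Reverse complement (5'→3'): ATTAGAACGTTGATTAGAATGTCAGTAGTAACATGATCACGAAACCGACATCTTCC
Frame +1: GGA AGA TGT CGG TTT CGT GAT CAT GTT ACT ACT GAC ATT CTA ATC AAC GTT CTA — no ATG→stop ORF.
Frame +2: GAA GAT GTC GGT TTC GTG ATC ATG TTA CTA CTG ACA TTC TAA TCA ACG TTC TAA — ATG at 23, stop TAA at 41 → 21 nt.
Frame +3: AAG ATG TCG GTT TCG TGA TCA TGT TAC TAC TGA CAT TCT AAT CAA CGT TCT AAT — ATG at 6, stop TGA at 18 → 15 nt.
Frame -1: ATT AGA ACG TTG ATT AGA ATG TCA GTA GTA ACA TGA TCA CGA AAC CGA CAT CTT — ATG at 19, stop TGA at 34 → 18 nt.
Frame -2: TTA GAA CGT TGA TTA GAA TGT CAG TAG TAA CAT GAT CAC GAA ACC GAC ATC TTC — no ATG→stop ORF.
Frame -3: TAG AAC GTT GAT TAG AAT GTC AGT AGT AAC ATG ATC ACG AAA CCG ACA TCT TCC — no ATG→stop ORF.
Forward-strand max 21 nt; reverse-strand max 18 nt. The forward strand has the longer ORF.

forward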